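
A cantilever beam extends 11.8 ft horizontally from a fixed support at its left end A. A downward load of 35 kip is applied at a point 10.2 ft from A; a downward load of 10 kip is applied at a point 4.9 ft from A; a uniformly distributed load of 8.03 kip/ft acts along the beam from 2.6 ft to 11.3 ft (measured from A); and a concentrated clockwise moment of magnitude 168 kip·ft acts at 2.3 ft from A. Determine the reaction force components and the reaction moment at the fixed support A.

A_x = 0, A_y = 114.9 kip, M_A = 1060 kip·ft

Resultant of the distributed load: 8.03 × 8.7 = 69.861 kip at 6.95 ft from A.
ΣF_x = 0: A_x = 0.
ΣF_y = 0: A_y − 35 − 10 − 8.03·8.7 = 0 → A_y = 114.9 kip.
ΣM about A: M_A − 35·10.2 − 10·4.9 − (8.03·8.7)·6.95 − 168 = 0 → M_A = 1060 kip·ft.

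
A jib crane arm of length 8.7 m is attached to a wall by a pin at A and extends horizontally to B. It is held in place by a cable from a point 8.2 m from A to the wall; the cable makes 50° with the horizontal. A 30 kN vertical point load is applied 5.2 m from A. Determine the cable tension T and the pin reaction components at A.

T = 24.83 kN, A_x = 15.96 kN, A_y = 10.98 kN

ΣM about A: T·sin50°·8.2 − 30·5.2 = 0 → T = 156/(8.2·0.766044) = 24.8346 ≈ 24.83 kN.
ΣF_x = 0: A_x − T·cos50° = 0 → A_x = 24.8346 × 0.642788 = 15.96 kN.
ΣF_y = 0: A_y + T·sin50° − 30 = 0 → A_y = 30 − 24.8346 × 0.766044 = 10.98 kN.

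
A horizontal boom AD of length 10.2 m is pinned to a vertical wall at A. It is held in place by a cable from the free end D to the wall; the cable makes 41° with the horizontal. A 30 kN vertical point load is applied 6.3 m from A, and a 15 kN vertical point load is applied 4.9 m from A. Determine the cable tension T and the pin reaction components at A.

ΣM about A: T·sin41°·10.2 − 30·6.3 − 15·4.9 = 0 → T = 262.5/(10.2·0.656059) = 39.2271 ≈ 39.23 kN.
ΣF_x = 0: A_x − T·cos41° = 0 → A_x = 39.2271 × 0.75471 = 29.61 kN.
ΣF_y = 0: A_y + T·sin41° − 30 − 15 = 0 → A_y = 45 − 39.2271 × 0.656059 = 19.26 kN.

T = 39.23 kN, A_x = 29.61 kN, A_y = 19.26 kN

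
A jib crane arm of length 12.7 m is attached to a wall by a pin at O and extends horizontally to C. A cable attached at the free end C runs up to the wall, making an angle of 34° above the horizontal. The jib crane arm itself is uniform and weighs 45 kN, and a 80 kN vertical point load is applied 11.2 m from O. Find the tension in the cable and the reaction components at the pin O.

ΣM about O: T·sin34°·12.7 − 45·6.35 − 80·11.2 = 0 → T = 1181.75/(12.7·0.559193) = 166.403 ≈ 166.4 kN.
ΣF_x = 0: O_x − T·cos34° = 0 → O_x = 166.403 × 0.829038 = 138.0 kN.
ΣF_y = 0: O_y + T·sin34° − 45 − 80 = 0 → O_y = 125 − 166.403 × 0.559193 = 31.95 kN.

T = 166.4 kN, O_x = 138.0 kN, O_y = 31.95 kN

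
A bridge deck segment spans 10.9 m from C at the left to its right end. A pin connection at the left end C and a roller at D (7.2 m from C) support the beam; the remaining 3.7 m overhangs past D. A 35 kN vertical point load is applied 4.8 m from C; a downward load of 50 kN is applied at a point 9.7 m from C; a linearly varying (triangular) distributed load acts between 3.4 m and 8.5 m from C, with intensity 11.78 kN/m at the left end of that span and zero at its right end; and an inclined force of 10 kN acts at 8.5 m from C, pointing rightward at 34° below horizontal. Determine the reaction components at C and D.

Resultant of the triangular load: ½ × 11.78 × 5.1 = 30.039 kN, acting at 5.1 m from C (one-third of the span from the peak).
ΣM about C: D_y·7.2 − 35·4.8 − 50·9.7 − (½·11.78·5.1)·5.1 − 10·sin34°·8.5 = 0 → D_y = 853.73/7.2 = 118.574 ≈ 118.6 kN.
ΣF_y = 0: C_y + 118.574 − 35 − 50 − ½·11.78·5.1 − 10·sin34° = 0 → C_y = 2.057 kN.
ΣF_x = 0: C_x + 10·cos34° = 0 → C_x = -8.290 kN.

C_x = -8.290 kN, C_y = 2.057 kN, D_y = 118.6 kN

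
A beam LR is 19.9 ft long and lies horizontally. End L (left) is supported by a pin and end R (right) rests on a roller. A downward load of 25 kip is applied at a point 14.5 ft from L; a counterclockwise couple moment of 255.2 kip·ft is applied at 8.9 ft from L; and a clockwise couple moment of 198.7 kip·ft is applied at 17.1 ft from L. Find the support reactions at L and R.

ΣM about L: R_y·19.9 − 25·14.5 + 255.2 − 198.7 = 0 → R_y = 306/19.9 = 15.3769 ≈ 15.38 kip.
ΣF_y = 0: L_y + 15.3769 − 25 = 0 → L_y = 9.623 kip.
ΣF_x = 0: no horizontal applied forces, so L_x = 0.

L_x = 0, L_y = 9.623 kip, R_y = 15.38 kip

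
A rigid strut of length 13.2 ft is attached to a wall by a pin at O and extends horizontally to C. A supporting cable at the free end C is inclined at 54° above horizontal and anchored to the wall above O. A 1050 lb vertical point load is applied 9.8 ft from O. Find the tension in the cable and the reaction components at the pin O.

ΣM about O: T·sin54°·13.2 − 1050·9.8 = 0 → T = 10290/(13.2·0.809017) = 963.571 ≈ 963.6 lb.
ΣF_x = 0: O_x − T·cos54° = 0 → O_x = 963.571 × 0.587785 = 566.4 lb.
ΣF_y = 0: O_y + T·sin54° − 1050 = 0 → O_y = 1050 − 963.571 × 0.809017 = 270.5 lb.

T = 963.6 lb, O_x = 566.4 lb, O_y = 270.5 lb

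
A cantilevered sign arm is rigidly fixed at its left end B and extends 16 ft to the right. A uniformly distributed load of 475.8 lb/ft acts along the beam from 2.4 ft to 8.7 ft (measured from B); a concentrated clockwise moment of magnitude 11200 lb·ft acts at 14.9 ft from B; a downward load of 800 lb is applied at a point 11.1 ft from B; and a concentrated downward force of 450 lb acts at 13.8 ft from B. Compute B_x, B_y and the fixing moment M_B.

B_x = 0, B_y = 4248 lb, M_B = 42930 lb·ft

Resultant of the distributed load: 475.8 × 6.3 = 2997.54 lb at 5.55 ft from B.
ΣF_x = 0: B_x = 0.
ΣF_y = 0: B_y − 475.8·6.3 − 800 − 450 = 0 → B_y = 4248 lb.
ΣM about B: M_B − (475.8·6.3)·5.55 − 11200 − 800·11.1 − 450·13.8 = 0 → M_B = 42930 lb·ft.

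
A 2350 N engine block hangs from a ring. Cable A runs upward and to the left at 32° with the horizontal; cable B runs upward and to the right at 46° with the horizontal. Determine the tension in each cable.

T_A = 1669 N, T_B = 2037 N

ΣF_x = 0: −T_A·cos32° + T_B·cos46° = 0 → T_B = 1.22081·T_A.
ΣF_y = 0: T_A·sin32° + T_B·sin46° = 2350.
Substitute: T_A·(0.529919 + 1.22081·0.71934) = 2350 → T_A = 1668.92 ≈ 1669 N.
Then T_B = 1.22081 × 1668.92 = 2037 N.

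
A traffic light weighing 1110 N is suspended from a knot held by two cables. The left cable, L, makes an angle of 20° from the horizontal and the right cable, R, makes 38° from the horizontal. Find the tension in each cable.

T_L = 1031 N, T_R = 1230 N

ΣF_x = 0: −T_L·cos20° + T_R·cos38° = 0 → T_R = 1.19249·T_L.
ΣF_y = 0: T_L·sin20° + T_R·sin38° = 1110.
Substitute: T_L·(0.34202 + 1.19249·0.615661) = 1110 → T_L = 1031.42 ≈ 1031 N.
Then T_R = 1.19249 × 1031.42 = 1230 N.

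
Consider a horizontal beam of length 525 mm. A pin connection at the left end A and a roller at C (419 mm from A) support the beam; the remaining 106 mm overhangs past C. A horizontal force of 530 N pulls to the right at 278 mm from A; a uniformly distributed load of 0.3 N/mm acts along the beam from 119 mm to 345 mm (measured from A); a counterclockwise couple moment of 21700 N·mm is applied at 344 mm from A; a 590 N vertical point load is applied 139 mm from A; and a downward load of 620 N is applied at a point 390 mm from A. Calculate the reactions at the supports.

Resultant of the distributed load: 0.3 × 226 = 67.8 N at 232 mm from A.
Moments about A: C_y·419 − (0.3·226)·232 + 21700 − 590·139 − 620·390 = 0 → C_y = 317839.6/419 = 758.567 ≈ 758.6 N.
ΣF_y = 0: A_y + 758.567 − 0.3·226 − 590 − 620 = 0 → A_y = 519.2 N.
ΣF_x = 0: A_x + 530 = 0 → A_x = -530.0 N.

A_x = -530.0 N, A_y = 519.2 N, C_y = 758.6 N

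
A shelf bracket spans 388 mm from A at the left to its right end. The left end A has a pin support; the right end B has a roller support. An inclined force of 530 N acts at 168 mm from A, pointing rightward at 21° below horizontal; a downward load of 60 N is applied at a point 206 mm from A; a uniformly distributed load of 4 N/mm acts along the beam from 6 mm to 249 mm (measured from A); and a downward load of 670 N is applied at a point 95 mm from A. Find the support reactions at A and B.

Resultant of the distributed load: 4 × 243 = 972 N at 127.5 mm from A.
Moments about A: B_y·388 − 530·sin21°·168 − 60·206 − (4·243)·127.5 − 670·95 = 0 → B_y = 231849/388 = 597.549 ≈ 597.5 N.
ΣF_y = 0: A_y + 597.549 − 530·sin21° − 60 − 4·243 − 670 = 0 → A_y = 1294 N.
ΣF_x = 0: A_x + 530·cos21° = 0 → A_x = -494.8 N.

A_x = -494.8 N, A_y = 1294 N, B_y = 597.5 N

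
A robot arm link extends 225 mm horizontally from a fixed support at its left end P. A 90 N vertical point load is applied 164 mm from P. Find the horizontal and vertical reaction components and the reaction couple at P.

P_x = 0, P_y = 90.00 N, M_P = 14760 N·mm

ΣF_x = 0: P_x = 0.
ΣF_y = 0: P_y − 90 = 0 → P_y = 90.00 N.
ΣM about P: M_P − 90·164 = 0 → M_P = 14760 N·mm.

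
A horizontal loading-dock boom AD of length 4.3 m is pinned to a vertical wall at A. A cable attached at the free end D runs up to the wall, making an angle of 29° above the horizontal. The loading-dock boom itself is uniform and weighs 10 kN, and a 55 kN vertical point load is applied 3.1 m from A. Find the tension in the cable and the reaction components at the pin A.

T = 92.10 kN, A_x = 80.55 kN, A_y = 20.35 kN

ΣM about A: T·sin29°·4.3 − 10·2.15 − 55·3.1 = 0 → T = 192/(4.3·0.48481) = 92.1003 ≈ 92.10 kN.
ΣF_x = 0: A_x − T·cos29° = 0 → A_x = 92.1003 × 0.87462 = 80.55 kN.
ΣF_y = 0: A_y + T·sin29° − 10 − 55 = 0 → A_y = 65 − 92.1003 × 0.48481 = 20.35 kN.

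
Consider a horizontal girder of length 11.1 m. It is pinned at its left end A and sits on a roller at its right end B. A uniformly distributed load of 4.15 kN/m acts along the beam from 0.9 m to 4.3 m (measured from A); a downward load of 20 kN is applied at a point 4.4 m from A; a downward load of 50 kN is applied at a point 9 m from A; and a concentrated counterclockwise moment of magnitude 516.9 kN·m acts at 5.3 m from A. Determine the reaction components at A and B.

Resultant of the distributed load: 4.15 × 3.4 = 14.11 kN at 2.6 m from A.
Moments about A: B_y·11.1 − (4.15·3.4)·2.6 − 20·4.4 − 50·9 + 516.9 = 0 → B_y = 57.786/11.1 = 5.20595 ≈ 5.206 kN.
ΣF_y = 0: A_y + 5.20595 − 4.15·3.4 − 20 − 50 = 0 → A_y = 78.90 kN.
ΣF_x = 0: no horizontal applied forces, so A_x = 0.

A_x = 0, A_y = 78.90 kN, B_y = 5.206 kN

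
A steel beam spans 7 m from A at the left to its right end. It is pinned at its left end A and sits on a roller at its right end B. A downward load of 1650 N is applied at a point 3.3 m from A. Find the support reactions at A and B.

A_x = 0, A_y = 872.1 N, B_y = 777.9 N

Moments about A: B_y·7 − 1650·3.3 = 0 → B_y = 5445/7 = 777.857 ≈ 777.9 N.
ΣF_y = 0: A_y + 777.857 − 1650 = 0 → A_y = 872.1 N.
ΣF_x = 0: no horizontal applied forces, so A_x = 0.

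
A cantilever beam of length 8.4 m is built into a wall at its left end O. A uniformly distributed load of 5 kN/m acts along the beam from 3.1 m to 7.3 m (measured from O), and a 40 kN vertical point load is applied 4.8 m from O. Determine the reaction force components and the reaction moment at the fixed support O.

Resultant of the distributed load: 5 × 4.2 = 21 kN at 5.2 m from O.
ΣF_x = 0: O_x = 0.
ΣF_y = 0: O_y − 5·4.2 − 40 = 0 → O_y = 61.00 kN.
ΣM about O: M_O − (5·4.2)·5.2 − 40·4.8 = 0 → M_O = 301.2 kN·m.

O_x = 0, O_y = 61.00 kN, M_O = 301.2 kN·m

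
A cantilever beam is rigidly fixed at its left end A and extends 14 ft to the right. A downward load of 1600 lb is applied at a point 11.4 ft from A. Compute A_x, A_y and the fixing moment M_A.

ΣF_x = 0: A_x = 0.
ΣF_y = 0: A_y − 1600 = 0 → A_y = 1600 lb.
ΣM about A: M_A − 1600·11.4 = 0 → M_A = 18240 lb·ft.

A_x = 0, A_y = 1600 lb, M_A = 18240 lb·ft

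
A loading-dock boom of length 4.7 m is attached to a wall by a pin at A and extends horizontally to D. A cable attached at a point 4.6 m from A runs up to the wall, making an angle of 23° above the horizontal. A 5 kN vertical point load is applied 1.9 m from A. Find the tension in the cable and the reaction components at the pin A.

T = 5.286 kN, A_x = 4.865 kN, A_y = 2.935 kN

ΣM about A: T·sin23°·4.6 − 5·1.9 = 0 → T = 9.5/(4.6·0.390731) = 5.28552 ≈ 5.286 kN.
ΣF_x = 0: A_x − T·cos23° = 0 → A_x = 5.28552 × 0.920505 = 4.865 kN.
ΣF_y = 0: A_y + T·sin23° − 5 = 0 → A_y = 5 − 5.28552 × 0.390731 = 2.935 kN.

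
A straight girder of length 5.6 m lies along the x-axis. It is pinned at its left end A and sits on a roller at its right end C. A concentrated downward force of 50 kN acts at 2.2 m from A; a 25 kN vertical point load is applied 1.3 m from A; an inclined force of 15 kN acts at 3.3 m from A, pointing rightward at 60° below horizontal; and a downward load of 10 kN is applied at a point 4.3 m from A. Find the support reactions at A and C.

A_x = -7.500 kN, A_y = 57.21 kN, C_y = 40.78 kN

ΣM about A: C_y·5.6 − 50·2.2 − 25·1.3 − 15·sin60°·3.3 − 10·4.3 = 0 → C_y = 228.368/5.6 = 40.78 kN.
ΣF_y = 0: A_y + 40.78 − 50 − 25 − 15·sin60° − 10 = 0 → A_y = 57.21 kN.
ΣF_x = 0: A_x + 15·cos60° = 0 → A_x = -7.500 kN.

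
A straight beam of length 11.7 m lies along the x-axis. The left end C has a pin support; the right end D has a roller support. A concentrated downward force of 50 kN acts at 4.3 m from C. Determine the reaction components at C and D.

ΣM about C: D_y·11.7 − 50·4.3 = 0 → D_y = 215/11.7 = 18.3761 ≈ 18.38 kN.
ΣF_y = 0: C_y + 18.3761 − 50 = 0 → C_y = 31.62 kN.
ΣF_x = 0: no horizontal applied forces, so C_x = 0.

C_x = 0, C_y = 31.62 kN, D_y = 18.38 kN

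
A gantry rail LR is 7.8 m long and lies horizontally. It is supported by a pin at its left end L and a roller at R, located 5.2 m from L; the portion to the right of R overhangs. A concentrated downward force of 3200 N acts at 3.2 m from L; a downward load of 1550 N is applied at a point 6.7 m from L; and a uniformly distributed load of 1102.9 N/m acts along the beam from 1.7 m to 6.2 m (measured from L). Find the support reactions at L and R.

L_x = 0, L_y = 1977 N, R_y = 7736 N

Resultant of the distributed load: 1102.9 × 4.5 = 4963.05 N at 3.95 m from L.
Moments about L: R_y·5.2 − 3200·3.2 − 1550·6.7 − (1102.9·4.5)·3.95 = 0 → R_y = 40229.0475/5.2 = 7736.36 ≈ 7736 N.
ΣF_y = 0: L_y + 7736.36 − 3200 − 1550 − 1102.9·4.5 = 0 → L_y = 1977 N.
ΣF_x = 0: no horizontal applied forces, so L_x = 0.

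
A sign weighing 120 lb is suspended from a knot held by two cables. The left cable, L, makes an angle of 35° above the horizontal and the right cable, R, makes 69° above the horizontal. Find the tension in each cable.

T_L = 44.32 lb, T_R = 101.3 lb

ΣF_x = 0: −T_L·cos35° + T_R·cos69° = 0 → T_R = 2.28578·T_L.
ΣF_y = 0: T_L·sin35° + T_R·sin69° = 120.
Substitute: T_L·(0.573576 + 2.28578·0.93358) = 120 → T_L = 44.3208 ≈ 44.32 lb.
Then T_R = 2.28578 × 44.3208 = 101.3 lb.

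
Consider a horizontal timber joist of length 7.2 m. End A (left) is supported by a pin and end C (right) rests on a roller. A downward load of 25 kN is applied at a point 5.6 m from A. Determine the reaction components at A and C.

A_x = 0, A_y = 5.556 kN, C_y = 19.44 kN

Moments about A: C_y·7.2 − 25·5.6 = 0 → C_y = 140/7.2 = 19.4444 ≈ 19.44 kN.
ΣF_y = 0: A_y + 19.4444 − 25 = 0 → A_y = 5.556 kN.
ΣF_x = 0: no horizontal applied forces, so A_x = 0.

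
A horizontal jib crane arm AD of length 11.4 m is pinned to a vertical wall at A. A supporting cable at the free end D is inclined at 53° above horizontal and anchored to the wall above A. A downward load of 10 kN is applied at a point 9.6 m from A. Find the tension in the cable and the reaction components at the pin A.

ΣM about A: T·sin53°·11.4 − 10·9.6 = 0 → T = 96/(11.4·0.798636) = 10.5443 ≈ 10.54 kN.
ΣF_x = 0: A_x − T·cos53° = 0 → A_x = 10.5443 × 0.601815 = 6.346 kN.
ΣF_y = 0: A_y + T·sin53° − 10 = 0 → A_y = 10 − 10.5443 × 0.798636 = 1.579 kN.

T = 10.54 kN, A_x = 6.346 kN, A_y = 1.579 kN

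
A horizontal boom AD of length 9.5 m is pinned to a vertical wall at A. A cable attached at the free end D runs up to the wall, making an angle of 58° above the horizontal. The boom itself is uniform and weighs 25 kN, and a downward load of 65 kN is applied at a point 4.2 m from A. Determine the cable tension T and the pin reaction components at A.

ΣM about A: T·sin58°·9.5 − 25·4.75 − 65·4.2 = 0 → T = 391.75/(9.5·0.848048) = 48.6256 ≈ 48.63 kN.
ΣF_x = 0: A_x − T·cos58° = 0 → A_x = 48.6256 × 0.529919 = 25.77 kN.
ΣF_y = 0: A_y + T·sin58° − 25 − 65 = 0 → A_y = 90 − 48.6256 × 0.848048 = 48.76 kN.

T = 48.63 kN, A_x = 25.77 kN, A_y = 48.76 kN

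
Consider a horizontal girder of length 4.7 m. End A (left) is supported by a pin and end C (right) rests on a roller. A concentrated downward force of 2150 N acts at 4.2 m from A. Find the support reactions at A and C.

Moments about A: C_y·4.7 − 2150·4.2 = 0 → C_y = 9030/4.7 = 1921.28 ≈ 1921 N.
ΣF_y = 0: A_y + 1921.28 − 2150 = 0 → A_y = 228.7 N.
ΣF_x = 0: no horizontal applied forces, so A_x = 0.

A_x = 0, A_y = 228.7 N, C_y = 1921 N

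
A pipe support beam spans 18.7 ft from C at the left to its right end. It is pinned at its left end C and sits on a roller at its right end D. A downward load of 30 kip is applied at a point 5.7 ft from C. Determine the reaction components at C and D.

Moments about C: D_y·18.7 − 30·5.7 = 0 → D_y = 171/18.7 = 9.14439 ≈ 9.144 kip.
ΣF_y = 0: C_y + 9.14439 − 30 = 0 → C_y = 20.86 kip.
ΣF_x = 0: no horizontal applied forces, so C_x = 0.

C_x = 0, C_y = 20.86 kip, D_y = 9.144 kip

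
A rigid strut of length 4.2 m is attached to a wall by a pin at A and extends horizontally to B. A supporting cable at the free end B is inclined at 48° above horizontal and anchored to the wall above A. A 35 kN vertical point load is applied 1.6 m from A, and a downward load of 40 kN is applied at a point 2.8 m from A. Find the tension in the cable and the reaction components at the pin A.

ΣM about A: T·sin48°·4.2 − 35·1.6 − 40·2.8 = 0 → T = 168/(4.2·0.743145) = 53.8253 ≈ 53.83 kN.
ΣF_x = 0: A_x − T·cos48° = 0 → A_x = 53.8253 × 0.669131 = 36.02 kN.
ΣF_y = 0: A_y + T·sin48° − 35 − 40 = 0 → A_y = 75 − 53.8253 × 0.743145 = 35.00 kN.

T = 53.83 kN, A_x = 36.02 kN, A_y = 35.00 kN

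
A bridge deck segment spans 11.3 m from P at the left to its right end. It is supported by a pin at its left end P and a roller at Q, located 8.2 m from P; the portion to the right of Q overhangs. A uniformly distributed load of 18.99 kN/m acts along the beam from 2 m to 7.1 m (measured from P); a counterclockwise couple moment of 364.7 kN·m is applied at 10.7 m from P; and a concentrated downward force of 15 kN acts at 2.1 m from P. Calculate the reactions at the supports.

P_x = 0, P_y = 98.74 kN, Q_y = 13.11 kN

Resultant of the distributed load: 18.99 × 5.1 = 96.849 kN at 4.55 m from P.
ΣM about P: Q_y·8.2 − (18.99·5.1)·4.55 + 364.7 − 15·2.1 = 0 → Q_y = 107.46295/8.2 = 13.1052 ≈ 13.11 kN.
ΣF_y = 0: P_y + 13.1052 − 18.99·5.1 − 15 = 0 → P_y = 98.74 kN.
ΣF_x = 0: no horizontal applied forces, so P_x = 0.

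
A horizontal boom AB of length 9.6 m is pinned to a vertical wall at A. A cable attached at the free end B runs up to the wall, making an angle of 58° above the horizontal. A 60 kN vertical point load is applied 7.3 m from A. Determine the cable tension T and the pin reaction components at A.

ΣM about A: T·sin58°·9.6 − 60·7.3 = 0 → T = 438/(9.6·0.848048) = 53.80 kN.
ΣF_x = 0: A_x − T·cos58° = 0 → A_x = 53.8 × 0.529919 = 28.51 kN.
ΣF_y = 0: A_y + T·sin58° − 60 = 0 → A_y = 60 − 53.8 × 0.848048 = 14.38 kN.

T = 53.80 kN, A_x = 28.51 kN, A_y = 14.38 kN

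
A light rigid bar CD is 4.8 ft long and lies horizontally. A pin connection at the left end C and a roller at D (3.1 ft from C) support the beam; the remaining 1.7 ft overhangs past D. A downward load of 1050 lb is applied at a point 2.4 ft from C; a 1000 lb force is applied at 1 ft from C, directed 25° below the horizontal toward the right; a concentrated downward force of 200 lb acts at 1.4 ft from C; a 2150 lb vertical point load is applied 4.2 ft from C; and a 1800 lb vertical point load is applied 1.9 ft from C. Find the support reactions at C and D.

ΣM about C: D_y·3.1 − 1050·2.4 − 1000·sin25°·1 − 200·1.4 − 2150·4.2 − 1800·1.9 = 0 → D_y = 15672.6/3.1 = 5055.68 ≈ 5056 lb.
ΣF_y = 0: C_y + 5055.68 − 1050 − 1000·sin25° − 200 − 2150 − 1800 = 0 → C_y = 566.9 lb.
ΣF_x = 0: C_x + 1000·cos25° = 0 → C_x = -906.3 lb.

C_x = -906.3 lb, C_y = 566.9 lb, D_y = 5056 lb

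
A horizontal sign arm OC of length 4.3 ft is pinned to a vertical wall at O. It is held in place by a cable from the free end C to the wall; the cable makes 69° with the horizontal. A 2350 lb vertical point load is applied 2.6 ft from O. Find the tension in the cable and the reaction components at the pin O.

T = 1522 lb, O_x = 545.4 lb, O_y = 929.1 lb

ΣM about O: T·sin69°·4.3 − 2350·2.6 = 0 → T = 6110/(4.3·0.93358) = 1522.02 ≈ 1522 lb.
ΣF_x = 0: O_x − T·cos69° = 0 → O_x = 1522.02 × 0.358368 = 545.4 lb.
ΣF_y = 0: O_y + T·sin69° − 2350 = 0 → O_y = 2350 − 1522.02 × 0.93358 = 929.1 lb.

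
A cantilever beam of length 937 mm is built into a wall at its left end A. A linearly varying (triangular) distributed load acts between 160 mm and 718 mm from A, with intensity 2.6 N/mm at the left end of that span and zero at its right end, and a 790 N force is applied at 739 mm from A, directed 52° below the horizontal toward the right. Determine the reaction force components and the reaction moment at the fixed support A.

Resultant of the triangular load: ½ × 2.6 × 558 = 725.4 N, acting at 346 mm from A (one-third of the span from the peak).
ΣF_x = 0: A_x + 790·cos52° = 0 → A_x = -486.4 N.
ΣF_y = 0: A_y − ½·2.6·558 − 790·sin52° = 0 → A_y = 1348 N.
ΣM about A: M_A − (½·2.6·558)·346 − 790·sin52°·739 = 0 → M_A = 711000 N·mm.

A_x = -486.4 N, A_y = 1348 N, M_A = 711000 N·mm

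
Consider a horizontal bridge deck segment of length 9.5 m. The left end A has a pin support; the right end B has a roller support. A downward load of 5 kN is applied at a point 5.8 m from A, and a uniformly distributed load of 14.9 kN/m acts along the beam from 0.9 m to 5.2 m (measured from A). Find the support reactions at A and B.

A_x = 0, A_y = 45.45 kN, B_y = 23.62 kN

Resultant of the distributed load: 14.9 × 4.3 = 64.07 kN at 3.05 m from A.
Taking moments about A: B_y·9.5 − 5·5.8 − (14.9·4.3)·3.05 = 0 → B_y = 224.4135/9.5 = 23.6225 ≈ 23.62 kN.
ΣF_y = 0: A_y + 23.6225 − 5 − 14.9·4.3 = 0 → A_y = 45.45 kN.
ΣF_x = 0: no horizontal applied forces, so A_x = 0.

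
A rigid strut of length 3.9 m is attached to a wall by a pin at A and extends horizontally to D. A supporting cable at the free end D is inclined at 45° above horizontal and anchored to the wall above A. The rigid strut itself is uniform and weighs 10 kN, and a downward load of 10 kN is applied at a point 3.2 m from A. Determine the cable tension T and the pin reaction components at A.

T = 18.67 kN, A_x = 13.21 kN, A_y = 6.795 kN

ΣM about A: T·sin45°·3.9 − 10·1.95 − 10·3.2 = 0 → T = 51.5/(3.9·0.707107) = 18.6749 ≈ 18.67 kN.
ΣF_x = 0: A_x − T·cos45° = 0 → A_x = 18.6749 × 0.707107 = 13.21 kN.
ΣF_y = 0: A_y + T·sin45° − 10 − 10 = 0 → A_y = 20 − 18.6749 × 0.707107 = 6.795 kN.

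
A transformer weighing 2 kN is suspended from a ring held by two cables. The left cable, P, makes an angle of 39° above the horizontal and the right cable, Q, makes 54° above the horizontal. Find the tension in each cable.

ΣF_x = 0: −T_P·cos39° + T_Q·cos54° = 0 → T_Q = 1.32216·T_P.
ΣF_y = 0: T_P·sin39° + T_Q·sin54° = 2.
Substitute: T_P·(0.62932 + 1.32216·0.809017) = 2 → T_P = 1.17718 ≈ 1.177 kN.
Then T_Q = 1.32216 × 1.17718 = 1.556 kN.

T_P = 1.177 kN, T_Q = 1.556 kN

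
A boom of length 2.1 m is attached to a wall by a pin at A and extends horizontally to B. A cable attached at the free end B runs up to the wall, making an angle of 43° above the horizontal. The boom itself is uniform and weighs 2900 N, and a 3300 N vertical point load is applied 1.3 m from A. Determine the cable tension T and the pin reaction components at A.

T = 5122 N, A_x = 3746 N, A_y = 2707 N

ΣM about A: T·sin43°·2.1 − 2900·1.05 − 3300·1.3 = 0 → T = 7335/(2.1·0.681998) = 5121.51 ≈ 5122 N.
ΣF_x = 0: A_x − T·cos43° = 0 → A_x = 5121.51 × 0.731354 = 3746 N.
ΣF_y = 0: A_y + T·sin43° − 2900 − 3300 = 0 → A_y = 6200 − 5121.51 × 0.681998 = 2707 N.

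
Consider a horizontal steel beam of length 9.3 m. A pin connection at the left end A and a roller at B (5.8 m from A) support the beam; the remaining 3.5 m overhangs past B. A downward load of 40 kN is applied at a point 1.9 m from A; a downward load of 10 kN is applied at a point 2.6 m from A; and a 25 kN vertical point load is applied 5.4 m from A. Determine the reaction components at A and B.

A_x = 0, A_y = 34.14 kN, B_y = 40.86 kN

Taking moments about A: B_y·5.8 − 40·1.9 − 10·2.6 − 25·5.4 = 0 → B_y = 237/5.8 = 40.8621 ≈ 40.86 kN.
ΣF_y = 0: A_y + 40.8621 − 40 − 10 − 25 = 0 → A_y = 34.14 kN.
ΣF_x = 0: no horizontal applied forces, so A_x = 0.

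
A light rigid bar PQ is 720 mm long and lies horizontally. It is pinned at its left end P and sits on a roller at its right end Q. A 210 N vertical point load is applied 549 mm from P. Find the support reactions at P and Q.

P_x = 0, P_y = 49.88 N, Q_y = 160.1 N

Moments about P: Q_y·720 − 210·549 = 0 → Q_y = 115290/720 = 160.125 ≈ 160.1 N.
ΣF_y = 0: P_y + 160.125 − 210 = 0 → P_y = 49.88 N.
ΣF_x = 0: no horizontal applied forces, so P_x = 0.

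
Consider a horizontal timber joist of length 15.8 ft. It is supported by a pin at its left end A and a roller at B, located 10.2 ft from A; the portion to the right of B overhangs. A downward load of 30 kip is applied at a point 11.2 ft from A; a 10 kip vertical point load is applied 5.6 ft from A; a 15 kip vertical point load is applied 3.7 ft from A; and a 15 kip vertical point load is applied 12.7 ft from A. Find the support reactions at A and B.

A_x = 0, A_y = 7.451 kip, B_y = 62.55 kip

ΣM about A: B_y·10.2 − 30·11.2 − 10·5.6 − 15·3.7 − 15·12.7 = 0 → B_y = 638/10.2 = 62.549 ≈ 62.55 kip.
ΣF_y = 0: A_y + 62.549 − 30 − 10 − 15 − 15 = 0 → A_y = 7.451 kip.
ΣF_x = 0: no horizontal applied forces, so A_x = 0.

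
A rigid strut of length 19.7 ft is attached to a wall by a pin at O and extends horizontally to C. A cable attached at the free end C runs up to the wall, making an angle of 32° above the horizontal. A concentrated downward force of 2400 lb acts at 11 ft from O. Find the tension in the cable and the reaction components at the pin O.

ΣM about O: T·sin32°·19.7 − 2400·11 = 0 → T = 26400/(19.7·0.529919) = 2528.88 ≈ 2529 lb.
ΣF_x = 0: O_x − T·cos32° = 0 → O_x = 2528.88 × 0.848048 = 2145 lb.
ΣF_y = 0: O_y + T·sin32° − 2400 = 0 → O_y = 2400 − 2528.88 × 0.529919 = 1060 lb.

T = 2529 lb, O_x = 2145 lb, O_y = 1060 lb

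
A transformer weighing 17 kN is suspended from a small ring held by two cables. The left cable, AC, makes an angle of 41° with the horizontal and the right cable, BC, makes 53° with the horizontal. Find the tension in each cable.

ΣF_x = 0: −T_AC·cos41° + T_BC·cos53° = 0 → T_BC = 1.25406·T_AC.
ΣF_y = 0: T_AC·sin41° + T_BC·sin53° = 17.
Substitute: T_AC·(0.656059 + 1.25406·0.798636) = 17 → T_AC = 10.2558 ≈ 10.26 kN.
Then T_BC = 1.25406 × 10.2558 = 12.86 kN.

T_AC = 10.26 kN, T_BC = 12.86 kN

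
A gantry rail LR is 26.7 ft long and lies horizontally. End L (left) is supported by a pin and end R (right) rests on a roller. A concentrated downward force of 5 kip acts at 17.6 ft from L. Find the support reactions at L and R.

Moments about L: R_y·26.7 − 5·17.6 = 0 → R_y = 88/26.7 = 3.29588 ≈ 3.296 kip.
ΣF_y = 0: L_y + 3.29588 − 5 = 0 → L_y = 1.704 kip.
ΣF_x = 0: no horizontal applied forces, so L_x = 0.

L_x = 0, L_y = 1.704 kip, R_y = 3.296 kip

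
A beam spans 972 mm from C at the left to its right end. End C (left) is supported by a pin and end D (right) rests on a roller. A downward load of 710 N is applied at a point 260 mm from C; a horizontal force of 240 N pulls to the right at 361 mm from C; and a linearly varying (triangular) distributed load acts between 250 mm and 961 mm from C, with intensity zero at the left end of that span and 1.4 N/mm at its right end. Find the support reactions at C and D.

Resultant of the triangular load: ½ × 1.4 × 711 = 497.7 N, acting at 724 mm from C (one-third of the span from the peak).
Moments about C: D_y·972 − 710·260 − (½·1.4·711)·724 = 0 → D_y = 544934.8/972 = 560.633 ≈ 560.6 N.
ΣF_y = 0: C_y + 560.633 − 710 − ½·1.4·711 = 0 → C_y = 647.1 N.
ΣF_x = 0: C_x + 240 = 0 → C_x = -240.0 N.

C_x = -240.0 N, C_y = 647.1 N, D_y = 560.6 N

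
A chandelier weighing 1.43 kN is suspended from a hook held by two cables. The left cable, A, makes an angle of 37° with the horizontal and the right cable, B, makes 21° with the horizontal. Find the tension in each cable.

T_A = 1.574 kN, T_B = 1.347 kN

ΣF_x = 0: −T_A·cos37° + T_B·cos21° = 0 → T_B = 0.855454·T_A.
ΣF_y = 0: T_A·sin37° + T_B·sin21° = 1.43.
Substitute: T_A·(0.601815 + 0.855454·0.358368) = 1.43 → T_A = 1.57423 ≈ 1.574 kN.
Then T_B = 0.855454 × 1.57423 = 1.347 kN.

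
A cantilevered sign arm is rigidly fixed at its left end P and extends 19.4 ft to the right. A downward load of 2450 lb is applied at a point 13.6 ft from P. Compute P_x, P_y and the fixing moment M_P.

ΣF_x = 0: P_x = 0.
ΣF_y = 0: P_y − 2450 = 0 → P_y = 2450 lb.
ΣM about P: M_P − 2450·13.6 = 0 → M_P = 33320 lb·ft.

P_x = 0, P_y = 2450 lb, M_P = 33320 lb·ft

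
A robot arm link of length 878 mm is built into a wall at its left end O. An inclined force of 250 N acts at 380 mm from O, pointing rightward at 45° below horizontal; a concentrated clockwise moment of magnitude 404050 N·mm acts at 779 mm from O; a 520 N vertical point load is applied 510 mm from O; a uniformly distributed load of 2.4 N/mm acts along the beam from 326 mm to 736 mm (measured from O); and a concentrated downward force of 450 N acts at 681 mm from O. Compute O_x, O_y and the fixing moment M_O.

Resultant of the distributed load: 2.4 × 410 = 984 N at 531 mm from O.
ΣF_x = 0: O_x + 250·cos45° = 0 → O_x = -176.8 N.
ΣF_y = 0: O_y − 250·sin45° − 520 − 2.4·410 − 450 = 0 → O_y = 2131 N.
ΣM about O: M_O − 250·sin45°·380 − 404050 − 520·510 − (2.4·410)·531 − 450·681 = 0 → M_O = 1565000 N·mm.

O_x = -176.8 N, O_y = 2131 N, M_O = 1565000 N·mm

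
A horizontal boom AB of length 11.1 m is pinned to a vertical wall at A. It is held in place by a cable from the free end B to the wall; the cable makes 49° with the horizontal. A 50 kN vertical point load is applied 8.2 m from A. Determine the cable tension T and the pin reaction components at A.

ΣM about A: T·sin49°·11.1 − 50·8.2 = 0 → T = 410/(11.1·0.75471) = 48.9419 ≈ 48.94 kN.
ΣF_x = 0: A_x − T·cos49° = 0 → A_x = 48.9419 × 0.656059 = 32.11 kN.
ΣF_y = 0: A_y + T·sin49° − 50 = 0 → A_y = 50 − 48.9419 × 0.75471 = 13.06 kN.

T = 48.94 kN, A_x = 32.11 kN, A_y = 13.06 kN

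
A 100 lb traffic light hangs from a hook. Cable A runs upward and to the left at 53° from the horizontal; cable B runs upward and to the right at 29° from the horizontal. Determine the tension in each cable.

ΣF_x = 0: −T_A·cos53° + T_B·cos29° = 0 → T_B = 0.688088·T_A.
ΣF_y = 0: T_A·sin53° + T_B·sin29° = 100.
Substitute: T_A·(0.798636 + 0.688088·0.48481) = 100 → T_A = 88.3214 ≈ 88.32 lb.
Then T_B = 0.688088 × 88.3214 = 60.77 lb.

T_A = 88.32 lb, T_B = 60.77 lb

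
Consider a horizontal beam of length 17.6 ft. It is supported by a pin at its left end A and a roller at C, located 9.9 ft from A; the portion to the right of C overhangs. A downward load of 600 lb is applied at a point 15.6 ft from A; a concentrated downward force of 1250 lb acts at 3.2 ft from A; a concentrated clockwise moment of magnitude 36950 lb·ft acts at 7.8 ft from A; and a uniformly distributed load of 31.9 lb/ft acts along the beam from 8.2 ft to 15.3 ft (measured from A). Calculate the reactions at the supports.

Resultant of the distributed load: 31.9 × 7.1 = 226.49 lb at 11.75 ft from A.
ΣM about A: C_y·9.9 − 600·15.6 − 1250·3.2 − 36950 − (31.9·7.1)·11.75 = 0 → C_y = 52971.2575/9.9 = 5350.63 ≈ 5351 lb.
ΣF_y = 0: A_y + 5350.63 − 600 − 1250 − 31.9·7.1 = 0 → A_y = -3274 lb.
ΣF_x = 0: no horizontal applied forces, so A_x = 0.

A_x = 0, A_y = -3274 lb, C_y = 5351 lb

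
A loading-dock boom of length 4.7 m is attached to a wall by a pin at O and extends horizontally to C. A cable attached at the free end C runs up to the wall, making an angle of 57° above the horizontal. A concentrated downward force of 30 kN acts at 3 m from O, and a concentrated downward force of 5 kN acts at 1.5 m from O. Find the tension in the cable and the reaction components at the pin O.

ΣM about O: T·sin57°·4.7 − 30·3 − 5·1.5 = 0 → T = 97.5/(4.7·0.838671) = 24.7352 ≈ 24.74 kN.
ΣF_x = 0: O_x − T·cos57° = 0 → O_x = 24.7352 × 0.544639 = 13.47 kN.
ΣF_y = 0: O_y + T·sin57° − 30 − 5 = 0 → O_y = 35 − 24.7352 × 0.838671 = 14.26 kN.

T = 24.74 kN, O_x = 13.47 kN, O_y = 14.26 kN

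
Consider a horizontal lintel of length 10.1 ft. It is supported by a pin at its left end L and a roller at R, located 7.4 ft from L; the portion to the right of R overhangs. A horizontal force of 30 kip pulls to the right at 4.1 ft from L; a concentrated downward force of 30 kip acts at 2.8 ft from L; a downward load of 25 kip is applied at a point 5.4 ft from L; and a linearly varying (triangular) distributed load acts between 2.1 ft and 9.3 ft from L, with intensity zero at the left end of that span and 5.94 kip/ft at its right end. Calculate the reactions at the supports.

L_x = -30.00 kip, L_y = 26.85 kip, R_y = 49.53 kip

Resultant of the triangular load: ½ × 5.94 × 7.2 = 21.384 kip, acting at 6.9 ft from L (one-third of the span from the peak).
Taking moments about L: R_y·7.4 − 30·2.8 − 25·5.4 − (½·5.94·7.2)·6.9 = 0 → R_y = 366.5496/7.4 = 49.5337 ≈ 49.53 kip.
ΣF_y = 0: L_y + 49.5337 − 30 − 25 − ½·5.94·7.2 = 0 → L_y = 26.85 kip.
ΣF_x = 0: L_x + 30 = 0 → L_x = -30.00 kip.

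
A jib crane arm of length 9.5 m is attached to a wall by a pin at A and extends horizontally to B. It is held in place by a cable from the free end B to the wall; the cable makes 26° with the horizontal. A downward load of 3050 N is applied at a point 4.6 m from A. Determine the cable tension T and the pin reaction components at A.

ΣM about A: T·sin26°·9.5 − 3050·4.6 = 0 → T = 14030/(9.5·0.438371) = 3368.93 ≈ 3369 N.
ΣF_x = 0: A_x − T·cos26° = 0 → A_x = 3368.93 × 0.898794 = 3028 N.
ΣF_y = 0: A_y + T·sin26° − 3050 = 0 → A_y = 3050 − 3368.93 × 0.438371 = 1573 N.

T = 3369 N, A_x = 3028 N, A_y = 1573 N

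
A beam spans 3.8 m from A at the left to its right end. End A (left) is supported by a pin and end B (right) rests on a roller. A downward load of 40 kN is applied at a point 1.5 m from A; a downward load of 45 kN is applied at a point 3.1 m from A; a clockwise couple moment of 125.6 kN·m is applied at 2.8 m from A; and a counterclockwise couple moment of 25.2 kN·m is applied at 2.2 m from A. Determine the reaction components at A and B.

A_x = 0, A_y = 6.079 kN, B_y = 78.92 kN

Taking moments about A: B_y·3.8 − 40·1.5 − 45·3.1 − 125.6 + 25.2 = 0 → B_y = 299.9/3.8 = 78.9211 ≈ 78.92 kN.
ΣF_y = 0: A_y + 78.9211 − 40 − 45 = 0 → A_y = 6.079 kN.
ΣF_x = 0: no horizontal applied forces, so A_x = 0.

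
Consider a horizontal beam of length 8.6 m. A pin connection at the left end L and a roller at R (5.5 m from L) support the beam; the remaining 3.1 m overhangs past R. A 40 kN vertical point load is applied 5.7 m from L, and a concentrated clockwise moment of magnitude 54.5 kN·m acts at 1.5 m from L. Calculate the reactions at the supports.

L_x = 0, L_y = -11.36 kN, R_y = 51.36 kN

Taking moments about L: R_y·5.5 − 40·5.7 − 54.5 = 0 → R_y = 282.5/5.5 = 51.3636 ≈ 51.36 kN.
ΣF_y = 0: L_y + 51.3636 − 40 = 0 → L_y = -11.36 kN.
ΣF_x = 0: no horizontal applied forces, so L_x = 0.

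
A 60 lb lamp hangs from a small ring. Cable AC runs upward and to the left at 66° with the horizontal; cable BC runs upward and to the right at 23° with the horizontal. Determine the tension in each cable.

ΣF_x = 0: −T_AC·cos66° + T_BC·cos23° = 0 → T_BC = 0.441863·T_AC.
ΣF_y = 0: T_AC·sin66° + T_BC·sin23° = 60.
Substitute: T_AC·(0.913545 + 0.441863·0.390731) = 60 → T_AC = 55.2387 ≈ 55.24 lb.
Then T_BC = 0.441863 × 55.2387 = 24.41 lb.

T_AC = 55.24 lb, T_BC = 24.41 lb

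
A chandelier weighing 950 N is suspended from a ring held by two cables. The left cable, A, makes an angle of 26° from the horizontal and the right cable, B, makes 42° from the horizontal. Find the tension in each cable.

ΣF_x = 0: −T_A·cos26° + T_B·cos42° = 0 → T_B = 1.20945·T_A.
ΣF_y = 0: T_A·sin26° + T_B·sin42° = 950.
Substitute: T_A·(0.438371 + 1.20945·0.669131) = 950 → T_A = 761.431 ≈ 761.4 N.
Then T_B = 1.20945 × 761.431 = 920.9 N.

T_A = 761.4 N, T_B = 920.9 N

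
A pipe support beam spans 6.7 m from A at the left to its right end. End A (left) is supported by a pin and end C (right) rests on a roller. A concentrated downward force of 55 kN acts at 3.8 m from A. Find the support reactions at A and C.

Moments about A: C_y·6.7 − 55·3.8 = 0 → C_y = 209/6.7 = 31.194 ≈ 31.19 kN.
ΣF_y = 0: A_y + 31.194 − 55 = 0 → A_y = 23.81 kN.
ΣF_x = 0: no horizontal applied forces, so A_x = 0.

A_x = 0, A_y = 23.81 kN, C_y = 31.19 kN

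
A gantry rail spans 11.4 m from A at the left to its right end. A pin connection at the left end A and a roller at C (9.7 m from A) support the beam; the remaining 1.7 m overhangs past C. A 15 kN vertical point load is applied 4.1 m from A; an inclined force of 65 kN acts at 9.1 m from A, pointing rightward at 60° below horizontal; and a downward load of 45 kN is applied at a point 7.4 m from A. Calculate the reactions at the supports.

A_x = -32.50 kN, A_y = 22.81 kN, C_y = 93.48 kN

Taking moments about A: C_y·9.7 − 15·4.1 − 65·sin60°·9.1 − 45·7.4 = 0 → C_y = 906.754/9.7 = 93.4798 ≈ 93.48 kN.
ΣF_y = 0: A_y + 93.4798 − 15 − 65·sin60° − 45 = 0 → A_y = 22.81 kN.
ΣF_x = 0: A_x + 65·cos60° = 0 → A_x = -32.50 kN.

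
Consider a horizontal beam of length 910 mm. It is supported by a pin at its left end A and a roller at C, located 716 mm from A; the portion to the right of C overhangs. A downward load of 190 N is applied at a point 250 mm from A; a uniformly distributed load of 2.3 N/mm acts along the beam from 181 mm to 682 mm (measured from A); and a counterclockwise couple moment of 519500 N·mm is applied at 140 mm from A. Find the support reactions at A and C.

A_x = 0, A_y = 1307 N, C_y = 35.22 N

Resultant of the distributed load: 2.3 × 501 = 1152.3 N at 431.5 mm from A.
Moments about A: C_y·716 − 190·250 − (2.3·501)·431.5 + 519500 = 0 → C_y = 25217.45/716 = 35.2199 ≈ 35.22 N.
ΣF_y = 0: A_y + 35.2199 − 190 − 2.3·501 = 0 → A_y = 1307 N.
ΣF_x = 0: no horizontal applied forces, so A_x = 0.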